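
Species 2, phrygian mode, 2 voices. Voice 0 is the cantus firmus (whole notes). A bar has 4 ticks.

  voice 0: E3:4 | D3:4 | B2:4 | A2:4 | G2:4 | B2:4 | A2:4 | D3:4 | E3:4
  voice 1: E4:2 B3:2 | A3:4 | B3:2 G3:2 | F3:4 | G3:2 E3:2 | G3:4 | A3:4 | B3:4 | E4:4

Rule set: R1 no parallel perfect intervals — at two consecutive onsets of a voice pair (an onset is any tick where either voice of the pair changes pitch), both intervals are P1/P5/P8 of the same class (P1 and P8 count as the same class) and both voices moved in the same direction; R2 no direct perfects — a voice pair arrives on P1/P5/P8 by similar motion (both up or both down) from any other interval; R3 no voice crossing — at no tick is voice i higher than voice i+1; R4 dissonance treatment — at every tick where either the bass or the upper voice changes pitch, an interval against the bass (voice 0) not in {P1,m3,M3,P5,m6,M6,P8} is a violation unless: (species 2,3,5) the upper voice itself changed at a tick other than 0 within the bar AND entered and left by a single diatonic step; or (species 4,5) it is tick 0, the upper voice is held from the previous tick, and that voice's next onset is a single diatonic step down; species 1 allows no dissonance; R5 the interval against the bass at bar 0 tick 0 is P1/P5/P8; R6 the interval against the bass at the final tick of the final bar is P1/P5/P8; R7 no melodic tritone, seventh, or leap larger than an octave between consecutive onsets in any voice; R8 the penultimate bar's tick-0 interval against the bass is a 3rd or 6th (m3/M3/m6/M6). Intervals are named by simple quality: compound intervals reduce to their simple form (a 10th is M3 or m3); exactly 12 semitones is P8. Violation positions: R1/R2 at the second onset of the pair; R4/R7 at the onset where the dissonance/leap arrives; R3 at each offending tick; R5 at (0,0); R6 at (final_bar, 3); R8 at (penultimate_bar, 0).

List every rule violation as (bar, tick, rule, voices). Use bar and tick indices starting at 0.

bar 0: v0=E3 v1=E4 downbeat P8
bar 1: v0=D3 v1=A3 downbeat P5
bar 2: v0=B2 v1=B3 downbeat P8
bar 3: v0=A2 v1=F3 downbeat m6
bar 4: v0=G2 v1=G3 downbeat P8
bar 5: v0=B2 v1=G3 downbeat m6
bar 6: v0=A2 v1=A3 downbeat P8
bar 7: v0=D3 v1=B3 downbeat M6
bar 8: v0=E3 v1=E4 downbeat P8
  -> R1 @ bar 1 tick 0 v(0, 1): E3/B3 P5 -> D3/A3 P5 similar
  -> R2 @ bar 8 tick 0 v(0, 1): D3/B3 M6 -> E3/E4 P8 similar

(1, 0, R1, (0, 1))
(8, 0, R2, (0, 1))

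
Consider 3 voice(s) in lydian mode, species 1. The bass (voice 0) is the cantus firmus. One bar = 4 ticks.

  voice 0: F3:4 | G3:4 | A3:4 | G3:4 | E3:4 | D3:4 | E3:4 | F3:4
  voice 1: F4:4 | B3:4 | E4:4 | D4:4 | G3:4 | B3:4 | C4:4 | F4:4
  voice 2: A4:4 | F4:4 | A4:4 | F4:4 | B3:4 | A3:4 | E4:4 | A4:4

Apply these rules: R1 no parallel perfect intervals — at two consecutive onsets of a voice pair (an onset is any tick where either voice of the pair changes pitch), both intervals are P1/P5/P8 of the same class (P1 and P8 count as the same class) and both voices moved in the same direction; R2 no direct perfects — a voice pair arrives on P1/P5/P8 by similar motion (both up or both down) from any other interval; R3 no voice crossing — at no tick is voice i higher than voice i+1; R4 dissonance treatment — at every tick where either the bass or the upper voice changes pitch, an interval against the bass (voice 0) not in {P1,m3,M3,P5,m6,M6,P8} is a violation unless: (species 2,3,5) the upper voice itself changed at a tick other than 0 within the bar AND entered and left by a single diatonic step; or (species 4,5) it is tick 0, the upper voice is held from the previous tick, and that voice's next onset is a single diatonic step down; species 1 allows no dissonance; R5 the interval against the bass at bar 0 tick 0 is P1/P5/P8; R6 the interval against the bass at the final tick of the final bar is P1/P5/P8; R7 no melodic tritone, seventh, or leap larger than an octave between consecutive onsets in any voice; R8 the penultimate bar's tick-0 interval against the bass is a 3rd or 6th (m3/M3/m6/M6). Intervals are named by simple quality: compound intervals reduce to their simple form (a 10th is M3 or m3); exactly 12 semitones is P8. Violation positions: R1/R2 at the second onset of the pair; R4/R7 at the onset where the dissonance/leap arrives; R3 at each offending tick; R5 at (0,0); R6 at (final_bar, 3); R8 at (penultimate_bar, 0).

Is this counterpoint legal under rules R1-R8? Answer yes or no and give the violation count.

bar 0: v0=F3 v1=F4 v2=A4 (M3)
bar 1: v0=G3 v1=B3 v2=F4 (m7)
bar 2: v0=A3 v1=E4 v2=A4 (P8)
bar 3: v0=G3 v1=D4 v2=F4 (m7)
bar 4: v0=E3 v1=G3 v2=B3 (P5)
bar 5: v0=D3 v1=B3 v2=A3 (P5)
bar 6: v0=E3 v1=C4 v2=E4 (P8)
bar 7: v0=F3 v1=F4 v2=A4 (M3)
  R5 @ bar0.0: opens on M3
  R4 @ bar1.0: G3/F4 m7 untreated
  R7 @ bar1.0: F4->B3 leap 6st
  R2 @ bar2.0: G3/B3 M3 -> A3/E4 P5 similar
  R2 @ bar2.0: G3/F4 m7 -> A3/A4 P8 similar
  R1 @ bar3.0: A3/E4 P5 -> G3/D4 P5 similar
  R4 @ bar3.0: G3/F4 m7 untreated
  R2 @ bar4.0: G3/F4 m7 -> E3/B3 P5 similar
  R7 @ bar4.0: F4->B3 leap 6st
  R1 @ bar5.0: E3/B3 P5 -> D3/A3 P5 similar
  R3 @ bar5.0: B3 above A3
  R3 @ bar5.1: B3 above A3
  R3 @ bar5.2: B3 above A3
  R3 @ bar5.3: B3 above A3
  R2 @ bar6.0: D3/A3 P5 -> E3/E4 P8 similar
  R8 @ bar6.0: penult P8 not 3rd/6th
  R2 @ bar7.0: E3/C4 m6 -> F3/F4 P8 similar
  R6 @ bar7.3: closes on M3

No (18 violations)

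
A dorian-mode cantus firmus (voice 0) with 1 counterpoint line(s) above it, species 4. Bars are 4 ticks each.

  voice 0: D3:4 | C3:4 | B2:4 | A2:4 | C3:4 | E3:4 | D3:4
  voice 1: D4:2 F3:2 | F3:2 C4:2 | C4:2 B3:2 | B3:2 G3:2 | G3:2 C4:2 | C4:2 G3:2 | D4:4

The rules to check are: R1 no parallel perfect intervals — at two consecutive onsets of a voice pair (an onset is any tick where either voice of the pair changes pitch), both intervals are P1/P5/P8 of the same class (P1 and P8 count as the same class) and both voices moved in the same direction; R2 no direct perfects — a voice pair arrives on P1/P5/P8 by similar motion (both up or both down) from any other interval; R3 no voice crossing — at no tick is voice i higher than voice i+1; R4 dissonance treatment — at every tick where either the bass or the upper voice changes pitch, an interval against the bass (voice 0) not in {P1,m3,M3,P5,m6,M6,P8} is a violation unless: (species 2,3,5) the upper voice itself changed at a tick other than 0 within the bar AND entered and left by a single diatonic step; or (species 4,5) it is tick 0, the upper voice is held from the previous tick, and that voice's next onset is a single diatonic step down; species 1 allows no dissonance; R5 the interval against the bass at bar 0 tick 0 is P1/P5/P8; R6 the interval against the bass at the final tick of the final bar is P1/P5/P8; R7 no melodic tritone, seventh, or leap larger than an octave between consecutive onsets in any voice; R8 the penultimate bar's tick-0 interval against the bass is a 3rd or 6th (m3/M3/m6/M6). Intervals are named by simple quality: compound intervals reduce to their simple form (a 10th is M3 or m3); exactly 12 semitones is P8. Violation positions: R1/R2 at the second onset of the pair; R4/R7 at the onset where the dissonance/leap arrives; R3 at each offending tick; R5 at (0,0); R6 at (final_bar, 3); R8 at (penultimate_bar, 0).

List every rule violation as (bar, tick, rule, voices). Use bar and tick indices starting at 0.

bar 0: v0=D3 v1=D4 downbeat P8
bar 1: v0=C3 v1=F3 downbeat P4
bar 2: v0=B2 v1=C4 downbeat m2
bar 3: v0=A2 v1=B3 downbeat M2
bar 4: v0=C3 v1=G3 downbeat P5
bar 5: v0=E3 v1=C4 downbeat m6
bar 6: v0=D3 v1=D4 downbeat P8
  -> R4 @ bar 1 tick 0 v(0, 1): C3/F3 P4 untreated
  -> R4 @ bar 3 tick 0 v(0, 1): A2/B3 M2 untreated
  -> R4 @ bar 3 tick 2 v(0, 1): A2/G3 m7 untreated

(1, 0, R4, (0, 1))
(3, 0, R4, (0, 1))
(3, 2, R4, (0, 1))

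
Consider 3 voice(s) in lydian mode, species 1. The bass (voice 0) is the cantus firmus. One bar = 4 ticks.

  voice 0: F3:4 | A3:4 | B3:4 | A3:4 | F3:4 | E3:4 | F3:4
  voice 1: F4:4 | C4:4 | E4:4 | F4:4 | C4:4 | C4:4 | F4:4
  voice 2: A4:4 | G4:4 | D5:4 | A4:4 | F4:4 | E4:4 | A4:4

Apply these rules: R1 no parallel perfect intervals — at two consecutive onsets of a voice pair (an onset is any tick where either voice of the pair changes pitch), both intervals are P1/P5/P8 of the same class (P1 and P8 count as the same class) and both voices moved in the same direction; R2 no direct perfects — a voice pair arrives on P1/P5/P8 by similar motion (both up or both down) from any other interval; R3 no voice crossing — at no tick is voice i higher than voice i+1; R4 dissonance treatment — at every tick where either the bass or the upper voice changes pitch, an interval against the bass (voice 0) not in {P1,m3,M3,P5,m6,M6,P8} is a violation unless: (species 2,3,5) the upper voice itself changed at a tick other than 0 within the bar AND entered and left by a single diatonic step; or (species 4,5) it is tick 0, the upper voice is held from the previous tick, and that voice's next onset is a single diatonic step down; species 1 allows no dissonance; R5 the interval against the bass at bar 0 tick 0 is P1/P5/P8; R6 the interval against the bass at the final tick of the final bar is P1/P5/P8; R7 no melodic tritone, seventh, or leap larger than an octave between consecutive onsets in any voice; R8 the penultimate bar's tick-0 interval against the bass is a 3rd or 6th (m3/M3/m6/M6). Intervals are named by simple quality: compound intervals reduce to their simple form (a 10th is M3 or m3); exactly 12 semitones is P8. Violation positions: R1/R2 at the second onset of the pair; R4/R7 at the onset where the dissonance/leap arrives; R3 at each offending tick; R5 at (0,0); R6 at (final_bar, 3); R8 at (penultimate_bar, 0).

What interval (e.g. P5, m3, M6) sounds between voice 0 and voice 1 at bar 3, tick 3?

voice 0=A3 voice 1=F4 -> m6

m6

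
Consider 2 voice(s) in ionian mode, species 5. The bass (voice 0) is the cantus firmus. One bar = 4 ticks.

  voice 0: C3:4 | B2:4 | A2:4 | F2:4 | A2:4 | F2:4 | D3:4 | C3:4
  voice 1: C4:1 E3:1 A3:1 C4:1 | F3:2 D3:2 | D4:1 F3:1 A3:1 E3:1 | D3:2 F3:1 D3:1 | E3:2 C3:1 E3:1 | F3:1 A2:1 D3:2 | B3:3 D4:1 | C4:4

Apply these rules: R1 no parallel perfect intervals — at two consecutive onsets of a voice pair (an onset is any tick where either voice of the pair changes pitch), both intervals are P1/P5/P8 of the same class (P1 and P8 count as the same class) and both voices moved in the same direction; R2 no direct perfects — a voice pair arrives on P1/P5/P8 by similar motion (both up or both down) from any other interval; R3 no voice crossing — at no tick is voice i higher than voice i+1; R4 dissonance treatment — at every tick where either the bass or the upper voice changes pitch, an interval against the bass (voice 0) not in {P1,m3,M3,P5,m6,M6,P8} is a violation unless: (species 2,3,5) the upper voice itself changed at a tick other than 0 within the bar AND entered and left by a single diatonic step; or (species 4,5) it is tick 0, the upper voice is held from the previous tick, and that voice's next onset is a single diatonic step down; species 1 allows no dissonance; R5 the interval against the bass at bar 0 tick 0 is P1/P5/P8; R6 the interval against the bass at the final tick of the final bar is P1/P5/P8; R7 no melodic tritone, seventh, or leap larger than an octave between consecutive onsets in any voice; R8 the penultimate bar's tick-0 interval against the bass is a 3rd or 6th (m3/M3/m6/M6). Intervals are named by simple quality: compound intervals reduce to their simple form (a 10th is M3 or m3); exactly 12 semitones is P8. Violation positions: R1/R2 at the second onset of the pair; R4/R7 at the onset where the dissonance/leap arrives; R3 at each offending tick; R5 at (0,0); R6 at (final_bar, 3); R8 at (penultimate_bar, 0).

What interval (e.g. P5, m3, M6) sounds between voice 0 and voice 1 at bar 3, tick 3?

M6

voice 0=F2 voice 1=D3 -> M6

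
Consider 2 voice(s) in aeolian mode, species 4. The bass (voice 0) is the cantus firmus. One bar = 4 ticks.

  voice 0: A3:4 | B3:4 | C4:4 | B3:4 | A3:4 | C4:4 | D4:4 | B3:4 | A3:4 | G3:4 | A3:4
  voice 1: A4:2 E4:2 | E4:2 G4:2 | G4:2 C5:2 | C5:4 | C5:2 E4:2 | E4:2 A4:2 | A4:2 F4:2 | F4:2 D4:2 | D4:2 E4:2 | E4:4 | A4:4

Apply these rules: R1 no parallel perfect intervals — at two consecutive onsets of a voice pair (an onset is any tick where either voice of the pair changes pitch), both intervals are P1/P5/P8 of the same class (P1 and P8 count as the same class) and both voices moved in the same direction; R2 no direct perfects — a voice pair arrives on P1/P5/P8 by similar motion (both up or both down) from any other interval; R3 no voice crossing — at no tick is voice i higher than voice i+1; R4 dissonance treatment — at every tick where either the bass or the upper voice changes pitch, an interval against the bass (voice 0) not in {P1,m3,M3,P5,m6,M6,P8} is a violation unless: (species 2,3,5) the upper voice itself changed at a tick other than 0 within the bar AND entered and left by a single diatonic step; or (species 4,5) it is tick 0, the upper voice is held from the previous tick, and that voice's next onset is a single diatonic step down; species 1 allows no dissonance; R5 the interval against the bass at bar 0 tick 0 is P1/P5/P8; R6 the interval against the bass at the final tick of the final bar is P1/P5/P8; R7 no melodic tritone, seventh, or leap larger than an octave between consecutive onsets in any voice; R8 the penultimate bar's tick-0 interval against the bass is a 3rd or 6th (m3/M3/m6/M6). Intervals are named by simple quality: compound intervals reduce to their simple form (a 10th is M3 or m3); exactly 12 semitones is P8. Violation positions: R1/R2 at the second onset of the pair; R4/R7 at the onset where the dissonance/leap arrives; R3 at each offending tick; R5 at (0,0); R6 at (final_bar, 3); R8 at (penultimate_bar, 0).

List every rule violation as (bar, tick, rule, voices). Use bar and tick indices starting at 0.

(1, 0, R4, (0, 1))
(3, 0, R4, (0, 1))
(7, 0, R4, (0, 1))
(8, 0, R4, (0, 1))
(10, 0, R2, (0, 1))

bar 0: v0=A3 v1=A4 downbeat P8
bar 1: v0=B3 v1=E4 downbeat P4
bar 2: v0=C4 v1=G4 downbeat P5
bar 3: v0=B3 v1=C5 downbeat m2
bar 4: v0=A3 v1=C5 downbeat m3
bar 5: v0=C4 v1=E4 downbeat M3
bar 6: v0=D4 v1=A4 downbeat P5
bar 7: v0=B3 v1=F4 downbeat TT
bar 8: v0=A3 v1=D4 downbeat P4
bar 9: v0=G3 v1=E4 downbeat M6
bar 10: v0=A3 v1=A4 downbeat P8
  -> R4 @ bar 1 tick 0 v(0, 1): B3/E4 P4 untreated
  -> R4 @ bar 3 tick 0 v(0, 1): B3/C5 m2 untreated
  -> R4 @ bar 7 tick 0 v(0, 1): B3/F4 TT untreated
  -> R4 @ bar 8 tick 0 v(0, 1): A3/D4 P4 untreated
  -> R2 @ bar 10 tick 0 v(0, 1): G3/E4 M6 -> A3/A4 P8 similar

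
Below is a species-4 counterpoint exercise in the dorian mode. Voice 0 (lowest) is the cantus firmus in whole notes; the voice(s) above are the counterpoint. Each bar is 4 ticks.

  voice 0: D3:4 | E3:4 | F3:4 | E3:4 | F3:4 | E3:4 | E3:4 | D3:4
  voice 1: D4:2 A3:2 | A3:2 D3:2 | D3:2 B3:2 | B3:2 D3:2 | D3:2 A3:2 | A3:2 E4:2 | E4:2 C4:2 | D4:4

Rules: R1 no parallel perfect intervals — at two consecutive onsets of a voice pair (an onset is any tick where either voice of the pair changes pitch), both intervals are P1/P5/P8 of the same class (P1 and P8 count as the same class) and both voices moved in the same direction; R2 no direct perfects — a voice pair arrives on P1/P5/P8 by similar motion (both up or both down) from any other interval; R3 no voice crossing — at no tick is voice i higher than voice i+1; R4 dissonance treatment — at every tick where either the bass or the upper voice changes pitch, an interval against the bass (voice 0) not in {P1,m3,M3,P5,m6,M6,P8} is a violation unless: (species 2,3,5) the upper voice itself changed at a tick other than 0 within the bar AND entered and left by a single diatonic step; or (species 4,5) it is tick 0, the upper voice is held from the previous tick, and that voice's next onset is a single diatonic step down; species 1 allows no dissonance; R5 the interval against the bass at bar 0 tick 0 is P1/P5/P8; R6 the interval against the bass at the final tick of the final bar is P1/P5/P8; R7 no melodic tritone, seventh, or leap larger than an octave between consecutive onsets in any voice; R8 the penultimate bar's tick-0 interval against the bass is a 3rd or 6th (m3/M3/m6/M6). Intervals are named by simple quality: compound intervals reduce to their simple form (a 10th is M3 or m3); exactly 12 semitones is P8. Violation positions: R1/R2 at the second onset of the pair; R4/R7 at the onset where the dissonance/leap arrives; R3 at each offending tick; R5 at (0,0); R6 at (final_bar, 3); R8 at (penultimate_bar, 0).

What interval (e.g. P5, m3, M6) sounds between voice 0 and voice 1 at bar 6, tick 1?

voice 0=E3 voice 1=E4 -> P8

P8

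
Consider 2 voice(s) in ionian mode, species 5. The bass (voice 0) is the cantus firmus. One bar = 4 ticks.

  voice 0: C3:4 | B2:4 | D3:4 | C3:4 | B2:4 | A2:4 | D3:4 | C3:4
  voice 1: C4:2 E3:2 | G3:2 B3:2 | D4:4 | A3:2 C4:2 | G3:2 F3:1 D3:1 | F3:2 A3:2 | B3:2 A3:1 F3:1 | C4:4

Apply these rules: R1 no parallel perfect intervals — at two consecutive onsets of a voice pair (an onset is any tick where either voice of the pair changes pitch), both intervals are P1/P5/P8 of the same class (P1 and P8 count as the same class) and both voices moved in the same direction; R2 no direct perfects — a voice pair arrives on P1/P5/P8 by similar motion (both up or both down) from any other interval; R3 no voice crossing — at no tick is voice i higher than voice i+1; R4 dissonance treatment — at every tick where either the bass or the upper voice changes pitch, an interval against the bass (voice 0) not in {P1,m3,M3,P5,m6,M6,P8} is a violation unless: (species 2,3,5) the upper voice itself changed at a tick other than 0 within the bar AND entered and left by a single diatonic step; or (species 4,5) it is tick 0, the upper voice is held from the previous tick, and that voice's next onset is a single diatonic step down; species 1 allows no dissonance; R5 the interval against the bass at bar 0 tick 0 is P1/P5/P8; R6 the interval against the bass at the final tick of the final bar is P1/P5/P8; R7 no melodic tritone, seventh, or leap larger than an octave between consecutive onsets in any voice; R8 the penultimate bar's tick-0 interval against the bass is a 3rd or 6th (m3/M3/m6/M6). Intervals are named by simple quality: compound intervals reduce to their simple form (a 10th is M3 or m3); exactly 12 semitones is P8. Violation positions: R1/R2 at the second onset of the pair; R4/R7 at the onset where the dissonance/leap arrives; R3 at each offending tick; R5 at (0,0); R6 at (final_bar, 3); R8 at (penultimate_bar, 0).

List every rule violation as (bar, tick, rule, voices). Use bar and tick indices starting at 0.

(2, 0, R1, (0, 1))
(4, 2, R4, (0, 1))

bar 0: v0=C3 v1=C4 downbeat P8
bar 1: v0=B2 v1=G3 downbeat m6
bar 2: v0=D3 v1=D4 downbeat P8
bar 3: v0=C3 v1=A3 downbeat M6
bar 4: v0=B2 v1=G3 downbeat m6
bar 5: v0=A2 v1=F3 downbeat m6
bar 6: v0=D3 v1=B3 downbeat M6
bar 7: v0=C3 v1=C4 downbeat P8
  -> R1 @ bar 2 tick 0 v(0, 1): B2/B3 P8 -> D3/D4 P8 similar
  -> R4 @ bar 4 tick 2 v(0, 1): B2/F3 TT untreated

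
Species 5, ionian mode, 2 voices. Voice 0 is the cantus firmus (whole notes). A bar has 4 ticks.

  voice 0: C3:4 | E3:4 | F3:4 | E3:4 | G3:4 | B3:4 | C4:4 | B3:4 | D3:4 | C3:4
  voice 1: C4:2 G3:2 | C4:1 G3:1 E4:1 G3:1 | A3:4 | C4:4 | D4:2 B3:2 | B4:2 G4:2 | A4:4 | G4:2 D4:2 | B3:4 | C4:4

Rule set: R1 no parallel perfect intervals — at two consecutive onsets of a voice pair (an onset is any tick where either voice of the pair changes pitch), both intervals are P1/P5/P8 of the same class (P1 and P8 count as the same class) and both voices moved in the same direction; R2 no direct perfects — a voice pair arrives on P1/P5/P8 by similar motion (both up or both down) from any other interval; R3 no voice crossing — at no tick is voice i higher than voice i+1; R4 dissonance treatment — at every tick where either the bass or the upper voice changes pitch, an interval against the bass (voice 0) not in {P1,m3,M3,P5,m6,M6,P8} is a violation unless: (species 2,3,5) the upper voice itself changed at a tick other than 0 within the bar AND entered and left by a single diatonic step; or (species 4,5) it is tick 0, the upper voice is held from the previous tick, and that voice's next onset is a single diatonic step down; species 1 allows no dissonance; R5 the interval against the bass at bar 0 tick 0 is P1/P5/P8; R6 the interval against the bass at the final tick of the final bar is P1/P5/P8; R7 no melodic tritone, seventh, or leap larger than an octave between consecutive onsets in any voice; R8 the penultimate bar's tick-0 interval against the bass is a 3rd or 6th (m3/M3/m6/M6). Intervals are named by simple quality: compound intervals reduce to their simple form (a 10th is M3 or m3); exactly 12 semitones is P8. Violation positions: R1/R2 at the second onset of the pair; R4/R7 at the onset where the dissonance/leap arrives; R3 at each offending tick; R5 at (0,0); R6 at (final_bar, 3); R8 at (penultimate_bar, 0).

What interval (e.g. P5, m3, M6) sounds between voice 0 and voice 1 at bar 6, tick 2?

voice 0=C4 voice 1=A4 -> M6

M6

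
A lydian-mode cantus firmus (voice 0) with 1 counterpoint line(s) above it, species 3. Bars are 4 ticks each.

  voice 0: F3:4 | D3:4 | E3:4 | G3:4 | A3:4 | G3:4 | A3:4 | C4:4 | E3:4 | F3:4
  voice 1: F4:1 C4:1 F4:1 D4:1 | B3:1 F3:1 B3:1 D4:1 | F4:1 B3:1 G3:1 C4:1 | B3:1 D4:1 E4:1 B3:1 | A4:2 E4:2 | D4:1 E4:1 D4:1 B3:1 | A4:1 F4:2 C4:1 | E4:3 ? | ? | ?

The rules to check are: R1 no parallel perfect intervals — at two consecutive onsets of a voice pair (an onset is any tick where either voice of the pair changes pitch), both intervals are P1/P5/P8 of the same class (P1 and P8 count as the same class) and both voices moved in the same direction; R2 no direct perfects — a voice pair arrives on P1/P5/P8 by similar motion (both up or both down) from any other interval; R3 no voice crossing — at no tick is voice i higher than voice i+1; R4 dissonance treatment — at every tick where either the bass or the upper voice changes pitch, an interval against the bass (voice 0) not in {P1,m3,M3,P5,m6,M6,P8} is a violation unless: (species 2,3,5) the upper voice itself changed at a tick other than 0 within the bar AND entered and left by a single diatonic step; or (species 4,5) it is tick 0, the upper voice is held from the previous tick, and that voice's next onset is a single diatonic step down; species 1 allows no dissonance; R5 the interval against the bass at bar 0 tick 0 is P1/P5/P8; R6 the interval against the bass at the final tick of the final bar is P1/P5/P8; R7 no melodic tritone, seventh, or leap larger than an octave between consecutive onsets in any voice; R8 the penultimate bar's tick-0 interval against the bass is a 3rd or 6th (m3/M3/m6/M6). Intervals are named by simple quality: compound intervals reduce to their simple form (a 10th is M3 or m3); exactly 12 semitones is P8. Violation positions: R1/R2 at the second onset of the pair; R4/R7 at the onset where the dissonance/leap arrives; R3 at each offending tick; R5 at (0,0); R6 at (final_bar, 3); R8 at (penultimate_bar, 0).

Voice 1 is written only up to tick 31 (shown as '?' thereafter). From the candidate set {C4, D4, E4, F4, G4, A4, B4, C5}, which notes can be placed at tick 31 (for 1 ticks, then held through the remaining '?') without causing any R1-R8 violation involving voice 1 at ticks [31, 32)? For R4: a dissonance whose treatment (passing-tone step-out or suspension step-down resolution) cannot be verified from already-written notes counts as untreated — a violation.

C4: legal
D4: violates R4
E4: legal
F4: violates R4
G4: legal
A4: legal
B4: violates R4
C5: legal

{A4, C4, C5, E4, G4}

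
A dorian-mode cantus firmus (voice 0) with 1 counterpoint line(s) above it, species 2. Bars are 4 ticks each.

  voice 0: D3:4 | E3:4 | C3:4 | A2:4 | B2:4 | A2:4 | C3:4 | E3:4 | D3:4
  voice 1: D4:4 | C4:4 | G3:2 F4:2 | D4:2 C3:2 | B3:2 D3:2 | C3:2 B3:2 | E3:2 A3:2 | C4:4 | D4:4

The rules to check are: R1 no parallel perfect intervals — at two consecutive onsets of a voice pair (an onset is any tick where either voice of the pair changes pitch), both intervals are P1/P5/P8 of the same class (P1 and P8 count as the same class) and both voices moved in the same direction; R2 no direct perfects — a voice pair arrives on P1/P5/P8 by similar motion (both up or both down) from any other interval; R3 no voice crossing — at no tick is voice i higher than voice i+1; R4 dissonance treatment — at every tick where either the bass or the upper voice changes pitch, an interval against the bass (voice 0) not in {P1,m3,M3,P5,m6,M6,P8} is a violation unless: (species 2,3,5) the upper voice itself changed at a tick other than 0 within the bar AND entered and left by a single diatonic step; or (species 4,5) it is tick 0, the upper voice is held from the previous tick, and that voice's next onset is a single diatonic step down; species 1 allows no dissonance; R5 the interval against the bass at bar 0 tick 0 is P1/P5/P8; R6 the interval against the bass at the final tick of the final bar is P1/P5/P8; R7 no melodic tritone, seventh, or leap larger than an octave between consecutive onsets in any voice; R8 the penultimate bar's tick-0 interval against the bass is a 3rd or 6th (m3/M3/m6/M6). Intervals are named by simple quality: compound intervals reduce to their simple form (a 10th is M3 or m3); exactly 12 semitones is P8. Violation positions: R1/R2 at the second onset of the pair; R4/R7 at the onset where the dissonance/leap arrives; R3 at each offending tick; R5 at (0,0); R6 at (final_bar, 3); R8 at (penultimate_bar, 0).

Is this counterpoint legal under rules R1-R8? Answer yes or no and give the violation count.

No (9 violations)

bar 0: v0=D3 v1=D4 (P8)
bar 1: v0=E3 v1=C4 (m6)
bar 2: v0=C3 v1=G3 (P5)
bar 3: v0=A2 v1=D4 (P4)
bar 4: v0=B2 v1=B3 (P8)
bar 5: v0=A2 v1=C3 (m3)
bar 6: v0=C3 v1=E3 (M3)
bar 7: v0=E3 v1=C4 (m6)
bar 8: v0=D3 v1=D4 (P8)
  R2 @ bar2.0: E3/C4 m6 -> C3/G3 P5 similar
  R4 @ bar2.2: C3/F4 P4 untreated
  R7 @ bar2.2: G3->F4 leap 10st
  R4 @ bar3.0: A2/D4 P4 untreated
  R7 @ bar3.2: D4->C3 leap 14st
  R2 @ bar4.0: A2/C3 m3 -> B2/B3 P8 similar
  R7 @ bar4.0: C3->B3 leap 11st
  R4 @ bar5.2: A2/B3 M2 untreated
  R7 @ bar5.2: C3->B3 leap 11st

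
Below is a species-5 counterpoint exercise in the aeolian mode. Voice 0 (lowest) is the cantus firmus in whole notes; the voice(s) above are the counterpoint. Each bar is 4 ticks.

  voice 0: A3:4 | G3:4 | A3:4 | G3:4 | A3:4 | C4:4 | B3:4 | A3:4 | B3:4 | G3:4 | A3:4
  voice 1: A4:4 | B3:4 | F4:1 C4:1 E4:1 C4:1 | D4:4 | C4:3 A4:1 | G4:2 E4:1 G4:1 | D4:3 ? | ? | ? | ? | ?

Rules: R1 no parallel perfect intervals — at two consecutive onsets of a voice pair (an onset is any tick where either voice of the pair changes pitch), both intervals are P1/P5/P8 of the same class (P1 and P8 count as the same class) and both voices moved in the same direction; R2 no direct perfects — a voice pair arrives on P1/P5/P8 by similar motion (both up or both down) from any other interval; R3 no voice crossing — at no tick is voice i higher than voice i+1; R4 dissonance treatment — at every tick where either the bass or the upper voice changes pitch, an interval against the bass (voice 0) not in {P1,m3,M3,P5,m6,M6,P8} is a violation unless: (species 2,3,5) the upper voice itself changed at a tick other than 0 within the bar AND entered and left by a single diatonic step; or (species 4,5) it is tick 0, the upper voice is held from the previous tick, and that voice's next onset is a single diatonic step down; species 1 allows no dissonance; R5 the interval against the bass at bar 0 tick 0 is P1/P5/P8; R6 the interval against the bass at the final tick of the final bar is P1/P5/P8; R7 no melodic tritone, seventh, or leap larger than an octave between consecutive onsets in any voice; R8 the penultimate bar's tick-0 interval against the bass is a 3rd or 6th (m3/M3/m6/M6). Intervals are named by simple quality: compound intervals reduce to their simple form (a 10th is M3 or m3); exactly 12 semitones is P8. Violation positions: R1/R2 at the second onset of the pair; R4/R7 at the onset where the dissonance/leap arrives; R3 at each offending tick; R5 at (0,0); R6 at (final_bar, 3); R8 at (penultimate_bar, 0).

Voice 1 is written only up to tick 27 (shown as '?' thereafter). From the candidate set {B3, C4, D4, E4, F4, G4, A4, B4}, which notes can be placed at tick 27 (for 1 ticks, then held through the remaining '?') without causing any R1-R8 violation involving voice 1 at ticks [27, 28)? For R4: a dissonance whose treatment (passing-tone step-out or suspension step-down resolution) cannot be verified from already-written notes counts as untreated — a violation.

{B3, B4, D4, G4}

B3: legal
C4: violates R4
D4: legal
E4: violates R4
F4: violates R4
G4: legal
A4: violates R4
B4: legal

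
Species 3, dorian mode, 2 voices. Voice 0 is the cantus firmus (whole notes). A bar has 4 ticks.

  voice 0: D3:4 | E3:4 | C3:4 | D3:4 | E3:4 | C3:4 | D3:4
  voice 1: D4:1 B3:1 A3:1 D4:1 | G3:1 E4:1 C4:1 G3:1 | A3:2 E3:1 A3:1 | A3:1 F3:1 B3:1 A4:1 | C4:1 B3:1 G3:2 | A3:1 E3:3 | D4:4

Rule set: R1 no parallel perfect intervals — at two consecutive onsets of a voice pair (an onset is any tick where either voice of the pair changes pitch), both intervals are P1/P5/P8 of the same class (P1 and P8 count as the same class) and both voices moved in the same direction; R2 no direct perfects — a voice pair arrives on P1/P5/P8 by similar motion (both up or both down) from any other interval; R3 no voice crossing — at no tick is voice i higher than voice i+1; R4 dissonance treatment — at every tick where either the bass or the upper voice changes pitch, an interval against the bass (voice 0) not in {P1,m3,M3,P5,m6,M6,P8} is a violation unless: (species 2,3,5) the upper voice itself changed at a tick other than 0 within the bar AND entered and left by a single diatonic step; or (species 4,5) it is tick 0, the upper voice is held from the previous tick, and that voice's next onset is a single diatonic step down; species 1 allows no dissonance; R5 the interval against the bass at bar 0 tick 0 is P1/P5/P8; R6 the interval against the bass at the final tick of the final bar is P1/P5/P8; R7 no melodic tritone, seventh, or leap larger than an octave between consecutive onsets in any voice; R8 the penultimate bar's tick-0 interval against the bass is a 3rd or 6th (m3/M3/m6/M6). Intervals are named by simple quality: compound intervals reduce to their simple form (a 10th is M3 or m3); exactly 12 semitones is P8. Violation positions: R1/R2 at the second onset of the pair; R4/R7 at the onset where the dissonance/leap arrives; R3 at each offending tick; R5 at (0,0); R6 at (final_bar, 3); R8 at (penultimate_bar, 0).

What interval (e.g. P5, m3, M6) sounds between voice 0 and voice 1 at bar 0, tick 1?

voice 0=D3 voice 1=B3 -> M6

M6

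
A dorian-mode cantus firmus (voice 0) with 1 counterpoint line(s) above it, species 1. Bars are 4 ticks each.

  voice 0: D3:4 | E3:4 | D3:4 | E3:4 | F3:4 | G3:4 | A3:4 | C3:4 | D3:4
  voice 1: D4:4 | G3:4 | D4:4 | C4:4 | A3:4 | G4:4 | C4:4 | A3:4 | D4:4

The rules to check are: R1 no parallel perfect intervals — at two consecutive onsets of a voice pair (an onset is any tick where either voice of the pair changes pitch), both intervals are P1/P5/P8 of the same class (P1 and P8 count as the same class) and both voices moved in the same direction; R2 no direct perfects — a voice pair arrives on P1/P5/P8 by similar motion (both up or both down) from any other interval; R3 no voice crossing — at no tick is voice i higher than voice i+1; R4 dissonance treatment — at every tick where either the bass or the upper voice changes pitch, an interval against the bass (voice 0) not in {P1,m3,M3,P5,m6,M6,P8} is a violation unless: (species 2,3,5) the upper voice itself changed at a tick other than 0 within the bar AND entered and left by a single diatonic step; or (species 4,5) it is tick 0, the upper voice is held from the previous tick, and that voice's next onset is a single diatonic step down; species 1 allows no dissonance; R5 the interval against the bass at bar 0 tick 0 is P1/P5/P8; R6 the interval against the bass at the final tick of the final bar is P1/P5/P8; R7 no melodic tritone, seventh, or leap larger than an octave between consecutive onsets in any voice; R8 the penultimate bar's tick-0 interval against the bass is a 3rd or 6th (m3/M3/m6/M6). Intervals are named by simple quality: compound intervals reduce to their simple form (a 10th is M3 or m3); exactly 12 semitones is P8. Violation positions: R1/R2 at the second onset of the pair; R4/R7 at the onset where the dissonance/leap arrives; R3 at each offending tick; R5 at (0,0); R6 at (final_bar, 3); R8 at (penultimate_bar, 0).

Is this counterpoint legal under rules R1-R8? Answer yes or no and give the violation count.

bar 0: v0=D3 v1=D4 (P8)
bar 1: v0=E3 v1=G3 (m3)
bar 2: v0=D3 v1=D4 (P8)
bar 3: v0=E3 v1=C4 (m6)
bar 4: v0=F3 v1=A3 (M3)
bar 5: v0=G3 v1=G4 (P8)
bar 6: v0=A3 v1=C4 (m3)
bar 7: v0=C3 v1=A3 (M6)
bar 8: v0=D3 v1=D4 (P8)
  R2 @ bar5.0: F3/A3 M3 -> G3/G4 P8 similar
  R7 @ bar5.0: A3->G4 leap 10st
  R2 @ bar8.0: C3/A3 M6 -> D3/D4 P8 similar

No (3 violations)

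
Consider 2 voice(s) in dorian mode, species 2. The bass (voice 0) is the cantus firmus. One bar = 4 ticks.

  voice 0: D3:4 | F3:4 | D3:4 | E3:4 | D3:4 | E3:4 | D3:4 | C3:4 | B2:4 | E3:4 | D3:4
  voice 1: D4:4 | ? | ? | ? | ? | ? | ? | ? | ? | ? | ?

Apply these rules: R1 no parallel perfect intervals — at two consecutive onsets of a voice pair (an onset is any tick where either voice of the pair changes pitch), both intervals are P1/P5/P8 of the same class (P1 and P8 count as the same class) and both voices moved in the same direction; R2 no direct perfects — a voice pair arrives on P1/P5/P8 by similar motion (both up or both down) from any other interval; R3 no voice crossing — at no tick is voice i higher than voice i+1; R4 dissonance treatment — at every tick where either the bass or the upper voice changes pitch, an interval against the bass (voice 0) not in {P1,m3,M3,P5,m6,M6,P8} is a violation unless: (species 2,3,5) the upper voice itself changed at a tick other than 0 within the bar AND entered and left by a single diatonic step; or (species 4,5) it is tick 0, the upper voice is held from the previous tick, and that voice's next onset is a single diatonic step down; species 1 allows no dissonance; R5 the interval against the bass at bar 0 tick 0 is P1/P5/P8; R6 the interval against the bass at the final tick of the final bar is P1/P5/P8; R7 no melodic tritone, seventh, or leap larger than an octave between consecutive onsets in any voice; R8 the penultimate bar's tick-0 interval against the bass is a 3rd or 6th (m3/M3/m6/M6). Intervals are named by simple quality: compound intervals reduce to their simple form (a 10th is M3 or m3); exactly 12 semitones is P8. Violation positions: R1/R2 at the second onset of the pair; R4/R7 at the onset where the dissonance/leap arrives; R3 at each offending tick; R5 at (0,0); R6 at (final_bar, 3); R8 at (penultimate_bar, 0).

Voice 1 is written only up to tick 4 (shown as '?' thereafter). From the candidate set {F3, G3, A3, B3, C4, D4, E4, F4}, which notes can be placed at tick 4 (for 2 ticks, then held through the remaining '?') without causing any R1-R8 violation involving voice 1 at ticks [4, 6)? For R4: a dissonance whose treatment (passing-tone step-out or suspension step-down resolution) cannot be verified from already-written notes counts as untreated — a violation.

F3: legal
G3: violates R4
A3: legal
B3: violates R4
C4: legal
D4: legal
E4: violates R4
F4: violates R1

{A3, C4, D4, F3}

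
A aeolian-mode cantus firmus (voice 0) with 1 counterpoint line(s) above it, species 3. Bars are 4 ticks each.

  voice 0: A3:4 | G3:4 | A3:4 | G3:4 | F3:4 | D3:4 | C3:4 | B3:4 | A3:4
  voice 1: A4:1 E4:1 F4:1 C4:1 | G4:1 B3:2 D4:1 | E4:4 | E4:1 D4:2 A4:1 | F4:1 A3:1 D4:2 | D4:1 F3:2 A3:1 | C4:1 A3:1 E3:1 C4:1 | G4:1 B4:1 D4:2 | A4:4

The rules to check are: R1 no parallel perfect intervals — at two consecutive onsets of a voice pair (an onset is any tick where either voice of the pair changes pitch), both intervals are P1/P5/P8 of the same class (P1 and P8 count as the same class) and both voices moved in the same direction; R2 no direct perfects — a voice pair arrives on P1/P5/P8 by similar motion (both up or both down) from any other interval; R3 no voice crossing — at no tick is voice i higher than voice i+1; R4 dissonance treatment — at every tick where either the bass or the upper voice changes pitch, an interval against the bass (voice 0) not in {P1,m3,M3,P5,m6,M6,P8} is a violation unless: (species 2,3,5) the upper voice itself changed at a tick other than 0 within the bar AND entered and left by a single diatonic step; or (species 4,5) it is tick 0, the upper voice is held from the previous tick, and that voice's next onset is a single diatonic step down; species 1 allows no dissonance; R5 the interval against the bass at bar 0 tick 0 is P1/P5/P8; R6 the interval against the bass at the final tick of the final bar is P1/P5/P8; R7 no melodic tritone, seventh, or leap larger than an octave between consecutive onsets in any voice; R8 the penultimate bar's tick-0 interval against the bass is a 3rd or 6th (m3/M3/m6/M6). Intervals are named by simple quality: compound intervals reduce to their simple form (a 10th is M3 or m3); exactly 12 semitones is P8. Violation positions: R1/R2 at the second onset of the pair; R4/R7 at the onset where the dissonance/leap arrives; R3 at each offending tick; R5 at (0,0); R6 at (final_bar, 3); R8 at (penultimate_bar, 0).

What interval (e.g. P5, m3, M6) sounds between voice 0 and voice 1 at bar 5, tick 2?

voice 0=D3 voice 1=F3 -> m3

m3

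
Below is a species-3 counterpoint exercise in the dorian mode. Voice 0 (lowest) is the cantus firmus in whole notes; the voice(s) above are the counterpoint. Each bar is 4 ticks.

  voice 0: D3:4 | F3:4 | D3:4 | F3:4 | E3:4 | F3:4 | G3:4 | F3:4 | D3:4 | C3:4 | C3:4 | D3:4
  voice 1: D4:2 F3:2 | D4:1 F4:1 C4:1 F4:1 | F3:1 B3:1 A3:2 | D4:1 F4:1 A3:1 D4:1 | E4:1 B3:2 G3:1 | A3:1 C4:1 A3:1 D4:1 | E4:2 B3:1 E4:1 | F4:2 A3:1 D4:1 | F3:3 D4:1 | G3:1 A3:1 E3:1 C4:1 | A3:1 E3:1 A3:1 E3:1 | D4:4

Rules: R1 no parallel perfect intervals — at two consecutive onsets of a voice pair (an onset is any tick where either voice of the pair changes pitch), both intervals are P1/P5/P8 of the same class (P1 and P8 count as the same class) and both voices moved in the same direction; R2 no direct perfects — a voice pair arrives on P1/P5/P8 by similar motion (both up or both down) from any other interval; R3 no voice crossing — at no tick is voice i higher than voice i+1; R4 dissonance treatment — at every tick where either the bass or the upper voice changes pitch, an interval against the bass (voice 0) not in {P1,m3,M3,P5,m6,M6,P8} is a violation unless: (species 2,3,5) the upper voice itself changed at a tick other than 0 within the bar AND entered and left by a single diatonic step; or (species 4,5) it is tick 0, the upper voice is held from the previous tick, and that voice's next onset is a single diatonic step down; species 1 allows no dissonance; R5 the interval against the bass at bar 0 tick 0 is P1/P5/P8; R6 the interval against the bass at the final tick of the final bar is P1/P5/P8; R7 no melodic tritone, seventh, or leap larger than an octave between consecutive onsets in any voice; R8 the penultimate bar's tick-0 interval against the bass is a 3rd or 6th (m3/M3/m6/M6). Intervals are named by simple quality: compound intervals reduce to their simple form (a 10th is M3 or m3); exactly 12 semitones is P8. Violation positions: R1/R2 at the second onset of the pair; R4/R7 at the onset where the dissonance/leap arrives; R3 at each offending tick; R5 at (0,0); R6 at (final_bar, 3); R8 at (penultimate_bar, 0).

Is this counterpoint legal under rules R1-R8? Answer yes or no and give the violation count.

No (4 violations)

bar 0: v0=D3 v1=D4 (P8)
bar 1: v0=F3 v1=D4 (M6)
bar 2: v0=D3 v1=F3 (m3)
bar 3: v0=F3 v1=D4 (M6)
bar 4: v0=E3 v1=E4 (P8)
bar 5: v0=F3 v1=A3 (M3)
bar 6: v0=G3 v1=E4 (M6)
bar 7: v0=F3 v1=F4 (P8)
bar 8: v0=D3 v1=F3 (m3)
bar 9: v0=C3 v1=G3 (P5)
bar 10: v0=C3 v1=A3 (M6)
bar 11: v0=D3 v1=D4 (P8)
  R7 @ bar2.1: F3->B3 leap 6st
  R2 @ bar9.0: D3/D4 P8 -> C3/G3 P5 similar
  R2 @ bar11.0: C3/E3 M3 -> D3/D4 P8 similar
  R7 @ bar11.0: E3->D4 leap 10st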